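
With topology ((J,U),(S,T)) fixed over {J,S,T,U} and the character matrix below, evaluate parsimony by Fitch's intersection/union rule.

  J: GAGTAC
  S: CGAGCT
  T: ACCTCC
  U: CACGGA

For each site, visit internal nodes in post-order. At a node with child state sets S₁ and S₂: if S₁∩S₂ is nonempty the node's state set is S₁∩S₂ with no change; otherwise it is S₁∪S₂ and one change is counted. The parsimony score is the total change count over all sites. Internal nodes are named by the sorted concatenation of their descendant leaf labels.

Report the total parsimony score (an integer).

[col 0] JU: children J:{G}, U:{C} ∪→ {C,G}; cost 1
[col 0] ST: children S:{C}, T:{A} ∪→ {A,C}; cost 1
[col 0] JSTU: children JU:{C,G}, ST:{A,C} ∩→ {C}; cost 0
[col 1] JU: children J:{A}, U:{A} ∩→ {A}; cost 0
[col 1] ST: children S:{G}, T:{C} ∪→ {C,G}; cost 1
[col 1] JSTU: children JU:{A}, ST:{C,G} ∪→ {A,C,G}; cost 1
[col 2] JU: children J:{G}, U:{C} ∪→ {C,G}; cost 1
[col 2] ST: children S:{A}, T:{C} ∪→ {A,C}; cost 1
[col 2] JSTU: children JU:{C,G}, ST:{A,C} ∩→ {C}; cost 0
[col 3] JU: children J:{T}, U:{G} ∪→ {G,T}; cost 1
[col 3] ST: children S:{G}, T:{T} ∪→ {G,T}; cost 1
[col 3] JSTU: children JU:{G,T}, ST:{G,T} ∩→ {G,T}; cost 0
[col 4] JU: children J:{A}, U:{G} ∪→ {A,G}; cost 1
[col 4] ST: children S:{C}, T:{C} ∩→ {C}; cost 0
[col 4] JSTU: children JU:{A,G}, ST:{C} ∪→ {A,C,G}; cost 1
[col 5] JU: children J:{C}, U:{A} ∪→ {A,C}; cost 1
[col 5] ST: children S:{T}, T:{C} ∪→ {C,T}; cost 1
[col 5] JSTU: children JU:{A,C}, ST:{C,T} ∩→ {C}; cost 0
per-site changes: [2, 2, 2, 2, 2, 2]; total = 12

12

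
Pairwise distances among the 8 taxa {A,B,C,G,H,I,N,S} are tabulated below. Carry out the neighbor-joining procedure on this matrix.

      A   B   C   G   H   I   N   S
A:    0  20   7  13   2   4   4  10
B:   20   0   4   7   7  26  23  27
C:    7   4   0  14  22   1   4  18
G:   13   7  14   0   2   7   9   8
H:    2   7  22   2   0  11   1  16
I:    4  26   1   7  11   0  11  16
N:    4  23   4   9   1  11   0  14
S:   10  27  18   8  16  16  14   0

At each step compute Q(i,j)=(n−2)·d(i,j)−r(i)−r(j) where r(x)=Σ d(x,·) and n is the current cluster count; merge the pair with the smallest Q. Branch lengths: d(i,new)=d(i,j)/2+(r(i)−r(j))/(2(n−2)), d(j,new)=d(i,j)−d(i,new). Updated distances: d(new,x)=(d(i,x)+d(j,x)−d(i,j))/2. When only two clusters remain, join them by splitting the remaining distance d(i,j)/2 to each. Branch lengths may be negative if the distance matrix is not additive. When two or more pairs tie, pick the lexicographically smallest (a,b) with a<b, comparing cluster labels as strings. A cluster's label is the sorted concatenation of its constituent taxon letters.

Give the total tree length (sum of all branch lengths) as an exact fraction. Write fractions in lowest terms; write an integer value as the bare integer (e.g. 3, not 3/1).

1. join B+C (d=4, Q=-160) ⇒ BC; edges |B|=17/3, |C|=-5/3
  updated: d(A,BC)=23/2, d(BC,G)=17/2, d(BC,H)=25/2, d(BC,I)=23/2, d(BC,N)=23/2, d(BC,S)=41/2
2. join G+S (d=8, Q=-92) ⇒ GS; edges |G|=3/10, |S|=77/10
  updated: d(A,GS)=15/2, d(BC,GS)=21/2, d(GS,H)=5, d(GS,I)=15/2, d(GS,N)=15/2
3. join H+N (d=1, Q=-125/2) ⇒ HN; edges |H|=1/16, |N|=15/16
  updated: d(A,HN)=5/2, d(BC,HN)=23/2, d(GS,HN)=23/4, d(HN,I)=21/2
4. join A+HN (d=5/2, Q=-193/4) ⇒ AHN; edges |A|=11/24, |HN|=49/24
  updated: d(AHN,BC)=41/4, d(AHN,GS)=43/8, d(AHN,I)=6
5. join AHN+I (d=6, Q=-277/8) ⇒ AHIN; edges |AHN|=69/32, |I|=123/32
  updated: d(AHIN,BC)=63/8, d(AHIN,GS)=55/16
6. join AHIN+BC (d=63/8, Q=-349/16) ⇒ ABCHIN; edges |AHIN|=13/32, |BC|=239/32
  updated: d(ABCHIN,GS)=97/32
7. join ABCHIN+GS (d=97/32) ⇒ ABCGHINS; edges |ABCHIN|=97/64, |GS|=97/64
final tree: ((((A:11/24,(H:1/16,N:15/16):49/24):69/32,I:123/32):13/32,(B:17/3,C:-5/3):239/32):97/64,(G:3/10,S:77/10):97/64)
total length: 1037/32

1037/32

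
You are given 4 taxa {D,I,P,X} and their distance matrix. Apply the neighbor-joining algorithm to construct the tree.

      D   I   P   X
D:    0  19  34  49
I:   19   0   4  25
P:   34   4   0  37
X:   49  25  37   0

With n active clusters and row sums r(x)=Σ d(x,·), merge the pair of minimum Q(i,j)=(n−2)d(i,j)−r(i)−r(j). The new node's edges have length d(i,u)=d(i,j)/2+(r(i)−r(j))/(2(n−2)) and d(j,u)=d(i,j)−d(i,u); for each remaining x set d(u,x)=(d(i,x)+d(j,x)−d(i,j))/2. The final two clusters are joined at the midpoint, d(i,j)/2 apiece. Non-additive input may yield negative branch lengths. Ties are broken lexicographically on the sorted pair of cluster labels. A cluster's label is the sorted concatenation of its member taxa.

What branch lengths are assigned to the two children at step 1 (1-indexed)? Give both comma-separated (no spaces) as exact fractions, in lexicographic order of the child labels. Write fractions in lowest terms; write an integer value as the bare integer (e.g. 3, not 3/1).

89/4,107/4

iteration 1: select D,X (d=49, Q=-115); attach at lengths (89/4, 107/4); label the merged cluster DX
  updated: d(DX,I)=-5/2, d(DX,P)=11
iteration 2: select DX,I (d=-5/2, Q=-25/2); attach at lengths (9/4, -19/4); label the merged cluster DIX
  updated: d(DIX,P)=35/4
iteration 3: select DIX,P (d=35/4); attach at lengths (35/8, 35/8); label the merged cluster DIPX
final tree: (((D:89/4,X:107/4):9/4,I:-19/4):35/8,P:35/8)
total length: 221/4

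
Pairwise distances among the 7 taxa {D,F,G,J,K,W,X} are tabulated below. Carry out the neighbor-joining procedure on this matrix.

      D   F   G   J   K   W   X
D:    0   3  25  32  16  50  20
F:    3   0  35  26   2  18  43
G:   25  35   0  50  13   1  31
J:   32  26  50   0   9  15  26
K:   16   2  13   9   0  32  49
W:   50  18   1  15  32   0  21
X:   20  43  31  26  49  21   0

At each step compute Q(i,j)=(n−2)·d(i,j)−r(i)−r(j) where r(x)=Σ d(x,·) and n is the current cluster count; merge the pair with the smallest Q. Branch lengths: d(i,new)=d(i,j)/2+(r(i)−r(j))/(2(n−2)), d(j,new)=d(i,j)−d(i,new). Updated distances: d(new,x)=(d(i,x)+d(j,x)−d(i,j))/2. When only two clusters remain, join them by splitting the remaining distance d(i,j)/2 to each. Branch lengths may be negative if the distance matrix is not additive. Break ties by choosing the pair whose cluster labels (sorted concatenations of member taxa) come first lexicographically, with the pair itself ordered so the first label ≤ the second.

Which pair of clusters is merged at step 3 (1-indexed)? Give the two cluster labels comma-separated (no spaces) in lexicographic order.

GWX,J

step 1: merge (G,W) at d=1, Q=-287; branch lengths G→23/10, W→-13/10; new cluster GW
  updated: d(D,GW)=37, d(F,GW)=26, d(GW,J)=32, d(GW,K)=22, d(GW,X)=51/2
step 2: merge (GW,X) at d=51/2, Q=-204; branch lengths GW→81/8, X→123/8; new cluster GWX
  updated: d(D,GWX)=63/4, d(F,GWX)=87/4, d(GWX,J)=65/4, d(GWX,K)=91/4
step 3: merge (GWX,J) at d=65/4, Q=-111; branch lengths GWX→7, J→37/4; new cluster GJWX
  updated: d(D,GJWX)=63/4, d(F,GJWX)=63/4, d(GJWX,K)=31/4
step 4: merge (D,F) at d=3, Q=-99/2; branch lengths D→5, F→-2; new cluster DF
  updated: d(DF,GJWX)=57/4, d(DF,K)=15/2
step 5: merge (DF,GJWX) at d=57/4, Q=-59/2; branch lengths DF→7, GJWX→29/4; new cluster DFGJWX
  updated: d(DFGJWX,K)=1/2
step 6: merge (DFGJWX,K) at d=1/2; branch lengths DFGJWX→1/4, K→1/4; new cluster DFGJKWX
final tree: (((D:5,F:-2):7,(((G:23/10,W:-13/10):81/8,X:123/8):7,J:37/4):29/4):1/4,K:1/4)
total length: 121/2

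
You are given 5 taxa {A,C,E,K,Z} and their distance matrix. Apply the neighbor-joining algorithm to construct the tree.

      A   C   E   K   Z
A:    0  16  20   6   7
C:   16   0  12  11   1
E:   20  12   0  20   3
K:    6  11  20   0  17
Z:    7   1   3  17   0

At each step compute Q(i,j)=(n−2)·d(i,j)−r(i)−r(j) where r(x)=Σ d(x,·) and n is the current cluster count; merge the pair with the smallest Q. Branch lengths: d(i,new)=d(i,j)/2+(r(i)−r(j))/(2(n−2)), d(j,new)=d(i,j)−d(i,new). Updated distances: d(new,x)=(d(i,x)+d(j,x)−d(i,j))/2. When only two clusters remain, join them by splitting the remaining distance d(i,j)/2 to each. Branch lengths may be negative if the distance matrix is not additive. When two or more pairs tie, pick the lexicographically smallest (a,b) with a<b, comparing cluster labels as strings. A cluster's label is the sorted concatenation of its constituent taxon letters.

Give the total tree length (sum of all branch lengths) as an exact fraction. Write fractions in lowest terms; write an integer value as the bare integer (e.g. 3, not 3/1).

45/2

step 1: merge (A,K) at d=6, Q=-85; branch lengths A→13/6, K→23/6; new cluster AK
  updated: d(AK,C)=21/2, d(AK,E)=17, d(AK,Z)=9
step 2: merge (AK,C) at d=21/2, Q=-39; branch lengths AK→17/2, C→2; new cluster ACK
  updated: d(ACK,E)=37/4, d(ACK,Z)=-1/4
step 3: merge (ACK,E) at d=37/4, Q=-12; branch lengths ACK→3, E→25/4; new cluster ACEK
  updated: d(ACEK,Z)=-13/4
step 4: merge (ACEK,Z) at d=-13/4; branch lengths ACEK→-13/8, Z→-13/8; new cluster ACEKZ
final tree: ((((A:13/6,K:23/6):17/2,C:2):3,E:25/4):-13/8,Z:-13/8)
total length: 45/2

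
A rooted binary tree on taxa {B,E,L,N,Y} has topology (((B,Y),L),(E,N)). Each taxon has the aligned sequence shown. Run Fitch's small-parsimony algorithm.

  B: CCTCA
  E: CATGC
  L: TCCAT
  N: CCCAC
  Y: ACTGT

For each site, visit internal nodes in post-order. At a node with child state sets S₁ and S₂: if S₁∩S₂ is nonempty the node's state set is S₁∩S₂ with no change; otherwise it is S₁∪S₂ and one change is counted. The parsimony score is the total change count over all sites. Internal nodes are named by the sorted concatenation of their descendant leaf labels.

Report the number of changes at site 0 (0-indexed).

[col 0] BY: children B:{C}, Y:{A} ∪→ {A,C}; cost 1
[col 0] BLY: children BY:{A,C}, L:{T} ∪→ {A,C,T}; cost 1
[col 0] EN: children E:{C}, N:{C} ∩→ {C}; cost 0
[col 0] BELNY: children BLY:{A,C,T}, EN:{C} ∩→ {C}; cost 0
[col 1] BY: children B:{C}, Y:{C} ∩→ {C}; cost 0
[col 1] BLY: children BY:{C}, L:{C} ∩→ {C}; cost 0
[col 1] EN: children E:{A}, N:{C} ∪→ {A,C}; cost 1
[col 1] BELNY: children BLY:{C}, EN:{A,C} ∩→ {C}; cost 0
[col 2] BY: children B:{T}, Y:{T} ∩→ {T}; cost 0
[col 2] BLY: children BY:{T}, L:{C} ∪→ {C,T}; cost 1
[col 2] EN: children E:{T}, N:{C} ∪→ {C,T}; cost 1
[col 2] BELNY: children BLY:{C,T}, EN:{C,T} ∩→ {C,T}; cost 0
[col 3] BY: children B:{C}, Y:{G} ∪→ {C,G}; cost 1
[col 3] BLY: children BY:{C,G}, L:{A} ∪→ {A,C,G}; cost 1
[col 3] EN: children E:{G}, N:{A} ∪→ {A,G}; cost 1
[col 3] BELNY: children BLY:{A,C,G}, EN:{A,G} ∩→ {A,G}; cost 0
[col 4] BY: children B:{A}, Y:{T} ∪→ {A,T}; cost 1
[col 4] BLY: children BY:{A,T}, L:{T} ∩→ {T}; cost 0
[col 4] EN: children E:{C}, N:{C} ∩→ {C}; cost 0
[col 4] BELNY: children BLY:{T}, EN:{C} ∪→ {C,T}; cost 1
per-site changes: [2, 1, 2, 3, 2]; total = 10

2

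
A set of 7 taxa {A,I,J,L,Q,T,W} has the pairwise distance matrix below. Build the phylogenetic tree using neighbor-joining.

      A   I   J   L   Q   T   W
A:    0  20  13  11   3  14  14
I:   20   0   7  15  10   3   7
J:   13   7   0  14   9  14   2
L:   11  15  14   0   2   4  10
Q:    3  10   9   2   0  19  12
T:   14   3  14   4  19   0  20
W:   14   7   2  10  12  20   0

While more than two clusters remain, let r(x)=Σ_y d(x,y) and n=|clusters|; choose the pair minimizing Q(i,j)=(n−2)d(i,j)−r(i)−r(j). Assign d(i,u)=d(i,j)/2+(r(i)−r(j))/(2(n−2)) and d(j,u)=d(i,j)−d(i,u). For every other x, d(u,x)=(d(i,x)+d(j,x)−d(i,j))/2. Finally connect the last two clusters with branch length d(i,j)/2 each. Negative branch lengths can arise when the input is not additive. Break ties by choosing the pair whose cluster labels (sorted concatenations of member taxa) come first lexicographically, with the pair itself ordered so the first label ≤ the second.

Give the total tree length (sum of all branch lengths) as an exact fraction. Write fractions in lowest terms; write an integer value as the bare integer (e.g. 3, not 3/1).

409/16

iteration 1: select I,T (d=3, Q=-121); attach at lengths (3/10, 27/10); label the merged cluster IT
  updated: d(A,IT)=31/2, d(IT,J)=9, d(IT,L)=8, d(IT,Q)=13, d(IT,W)=12
iteration 2: select J,W (d=2, Q=-89); attach at lengths (5/8, 11/8); label the merged cluster JW
  updated: d(A,JW)=25/2, d(IT,JW)=19/2, d(JW,L)=11, d(JW,Q)=19/2
iteration 3: select A,Q (d=3, Q=-121/2); attach at lengths (47/12, -11/12); label the merged cluster AQ
  updated: d(AQ,IT)=51/4, d(AQ,JW)=19/2, d(AQ,L)=5
iteration 4: select AQ,L (d=5, Q=-165/4); attach at lengths (53/16, 27/16); label the merged cluster ALQ
  updated: d(ALQ,IT)=63/8, d(ALQ,JW)=31/4
iteration 5: select ALQ,IT (d=63/8, Q=-201/8); attach at lengths (49/16, 77/16); label the merged cluster AILQT
  updated: d(AILQT,JW)=75/16
iteration 6: select AILQT,JW (d=75/16); attach at lengths (75/32, 75/32); label the merged cluster AIJLQTW
final tree: ((((A:47/12,Q:-11/12):53/16,L:27/16):49/16,(I:3/10,T:27/10):77/16):75/32,(J:5/8,W:11/8):75/32)
total length: 409/16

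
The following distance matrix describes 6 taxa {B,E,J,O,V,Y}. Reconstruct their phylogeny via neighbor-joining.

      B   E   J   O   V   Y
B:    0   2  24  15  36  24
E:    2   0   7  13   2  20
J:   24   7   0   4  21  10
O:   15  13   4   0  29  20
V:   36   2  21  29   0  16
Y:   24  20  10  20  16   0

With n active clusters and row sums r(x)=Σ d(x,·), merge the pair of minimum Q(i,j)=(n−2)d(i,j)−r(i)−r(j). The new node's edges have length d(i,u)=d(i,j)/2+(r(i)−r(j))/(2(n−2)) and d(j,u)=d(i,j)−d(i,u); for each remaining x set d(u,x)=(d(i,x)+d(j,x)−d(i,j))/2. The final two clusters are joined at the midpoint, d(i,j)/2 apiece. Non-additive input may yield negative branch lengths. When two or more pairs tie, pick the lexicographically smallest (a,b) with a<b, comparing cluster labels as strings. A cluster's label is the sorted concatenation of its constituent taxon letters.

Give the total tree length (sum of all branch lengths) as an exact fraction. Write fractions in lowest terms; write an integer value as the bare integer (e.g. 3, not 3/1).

step 1: merge (E,V) at d=2, Q=-140; branch lengths E→-13/2, V→17/2; new cluster EV
  updated: d(B,EV)=18, d(EV,J)=13, d(EV,O)=20, d(EV,Y)=17
step 2: merge (J,O) at d=4, Q=-98; branch lengths J→2/3, O→10/3; new cluster JO
  updated: d(B,JO)=35/2, d(EV,JO)=29/2, d(JO,Y)=13
step 3: merge (B,EV) at d=18, Q=-73; branch lengths B→23/2, EV→13/2; new cluster BEV
  updated: d(BEV,JO)=7, d(BEV,Y)=23/2
step 4: merge (BEV,JO) at d=7, Q=-63/2; branch lengths BEV→11/4, JO→17/4; new cluster BEJOV
  updated: d(BEJOV,Y)=35/4
step 5: merge (BEJOV,Y) at d=35/4; branch lengths BEJOV→35/8, Y→35/8; new cluster BEJOVY
final tree: (((B:23/2,(E:-13/2,V:17/2):13/2):11/4,(J:2/3,O:10/3):17/4):35/8,Y:35/8)
total length: 159/4

159/4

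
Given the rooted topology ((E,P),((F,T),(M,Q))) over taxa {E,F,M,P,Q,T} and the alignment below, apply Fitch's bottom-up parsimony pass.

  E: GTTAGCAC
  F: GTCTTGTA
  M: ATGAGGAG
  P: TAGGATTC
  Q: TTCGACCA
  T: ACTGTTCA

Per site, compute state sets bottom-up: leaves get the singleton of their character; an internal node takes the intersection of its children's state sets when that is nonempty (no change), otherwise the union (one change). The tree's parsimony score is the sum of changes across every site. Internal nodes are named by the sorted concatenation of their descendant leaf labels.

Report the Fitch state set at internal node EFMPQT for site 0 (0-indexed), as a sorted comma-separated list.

EP@0: {G} ∪ {T} = {G,T} (union, +1)
FT@0: {G} ∪ {A} = {A,G} (union, +1)
MQ@0: {A} ∪ {T} = {A,T} (union, +1)
FMQT@0: {A,G} ∩ {A,T} = {A} (intersection, +0)
EFMPQT@0: {G,T} ∪ {A} = {A,G,T} (union, +1)
EP@1: {T} ∪ {A} = {A,T} (union, +1)
FT@1: {T} ∪ {C} = {C,T} (union, +1)
MQ@1: {T} ∩ {T} = {T} (intersection, +0)
FMQT@1: {C,T} ∩ {T} = {T} (intersection, +0)
EFMPQT@1: {A,T} ∩ {T} = {T} (intersection, +0)
EP@2: {T} ∪ {G} = {G,T} (union, +1)
FT@2: {C} ∪ {T} = {C,T} (union, +1)
MQ@2: {G} ∪ {C} = {C,G} (union, +1)
FMQT@2: {C,T} ∩ {C,G} = {C} (intersection, +0)
EFMPQT@2: {G,T} ∪ {C} = {C,G,T} (union, +1)
EP@3: {A} ∪ {G} = {A,G} (union, +1)
FT@3: {T} ∪ {G} = {G,T} (union, +1)
MQ@3: {A} ∪ {G} = {A,G} (union, +1)
FMQT@3: {G,T} ∩ {A,G} = {G} (intersection, +0)
EFMPQT@3: {A,G} ∩ {G} = {G} (intersection, +0)
EP@4: {G} ∪ {A} = {A,G} (union, +1)
FT@4: {T} ∩ {T} = {T} (intersection, +0)
MQ@4: {G} ∪ {A} = {A,G} (union, +1)
FMQT@4: {T} ∪ {A,G} = {A,G,T} (union, +1)
EFMPQT@4: {A,G} ∩ {A,G,T} = {A,G} (intersection, +0)
EP@5: {C} ∪ {T} = {C,T} (union, +1)
FT@5: {G} ∪ {T} = {G,T} (union, +1)
MQ@5: {G} ∪ {C} = {C,G} (union, +1)
FMQT@5: {G,T} ∩ {C,G} = {G} (intersection, +0)
EFMPQT@5: {C,T} ∪ {G} = {C,G,T} (union, +1)
EP@6: {A} ∪ {T} = {A,T} (union, +1)
FT@6: {T} ∪ {C} = {C,T} (union, +1)
MQ@6: {A} ∪ {C} = {A,C} (union, +1)
FMQT@6: {C,T} ∩ {A,C} = {C} (intersection, +0)
EFMPQT@6: {A,T} ∪ {C} = {A,C,T} (union, +1)
EP@7: {C} ∩ {C} = {C} (intersection, +0)
FT@7: {A} ∩ {A} = {A} (intersection, +0)
MQ@7: {G} ∪ {A} = {A,G} (union, +1)
FMQT@7: {A} ∩ {A,G} = {A} (intersection, +0)
EFMPQT@7: {C} ∪ {A} = {A,C} (union, +1)
per-site changes: [4, 2, 4, 3, 3, 4, 4, 2]; total = 26

A,G,T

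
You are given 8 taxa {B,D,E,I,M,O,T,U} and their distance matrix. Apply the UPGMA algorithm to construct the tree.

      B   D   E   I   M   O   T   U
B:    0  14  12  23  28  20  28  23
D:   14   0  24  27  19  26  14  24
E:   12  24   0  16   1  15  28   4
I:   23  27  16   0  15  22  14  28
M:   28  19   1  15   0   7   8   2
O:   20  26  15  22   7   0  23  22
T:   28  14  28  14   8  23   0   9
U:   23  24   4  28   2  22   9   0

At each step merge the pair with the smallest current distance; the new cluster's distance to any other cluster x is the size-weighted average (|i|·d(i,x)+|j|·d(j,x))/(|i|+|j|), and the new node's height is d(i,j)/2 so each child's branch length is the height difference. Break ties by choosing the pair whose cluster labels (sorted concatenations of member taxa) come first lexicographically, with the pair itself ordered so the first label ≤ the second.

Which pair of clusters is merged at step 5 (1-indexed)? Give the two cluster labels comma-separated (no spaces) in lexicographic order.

1. join E+M (d=1) ⇒ EM; edges |E|=1/2, |M|=1/2
  updated: d(B,EM)=20, d(D,EM)=43/2, d(EM,I)=31/2, d(EM,O)=11, d(EM,T)=18, d(EM,U)=3
2. join EM+U (d=3) ⇒ EMU; edges |EM|=1, |U|=3/2
  updated: d(B,EMU)=21, d(D,EMU)=67/3, d(EMU,I)=59/3, d(EMU,O)=44/3, d(EMU,T)=15
3. join B+D (d=14) ⇒ BD; edges |B|=7, |D|=7
  updated: d(BD,EMU)=65/3, d(BD,I)=25, d(BD,O)=23, d(BD,T)=21
4. join I+T (d=14) ⇒ IT; edges |I|=7, |T|=7
  updated: d(BD,IT)=23, d(EMU,IT)=52/3, d(IT,O)=45/2
5. join EMU+O (d=44/3) ⇒ EMOU; edges |EMU|=35/6, |O|=22/3
  updated: d(BD,EMOU)=22, d(EMOU,IT)=149/8
6. join EMOU+IT (d=149/8) ⇒ EIMOTU; edges |EMOU|=95/48, |IT|=37/16
  updated: d(BD,EIMOTU)=67/3
7. join BD+EIMOTU (d=67/3) ⇒ BDEIMOTU; edges |BD|=25/6, |EIMOTU|=89/48
final tree: ((B:7,D:7):25/6,((((E:1/2,M:1/2):1,U:3/2):35/6,O:22/3):95/48,(I:7,T:7):37/16):89/48)
total length: 2639/48

EMU,O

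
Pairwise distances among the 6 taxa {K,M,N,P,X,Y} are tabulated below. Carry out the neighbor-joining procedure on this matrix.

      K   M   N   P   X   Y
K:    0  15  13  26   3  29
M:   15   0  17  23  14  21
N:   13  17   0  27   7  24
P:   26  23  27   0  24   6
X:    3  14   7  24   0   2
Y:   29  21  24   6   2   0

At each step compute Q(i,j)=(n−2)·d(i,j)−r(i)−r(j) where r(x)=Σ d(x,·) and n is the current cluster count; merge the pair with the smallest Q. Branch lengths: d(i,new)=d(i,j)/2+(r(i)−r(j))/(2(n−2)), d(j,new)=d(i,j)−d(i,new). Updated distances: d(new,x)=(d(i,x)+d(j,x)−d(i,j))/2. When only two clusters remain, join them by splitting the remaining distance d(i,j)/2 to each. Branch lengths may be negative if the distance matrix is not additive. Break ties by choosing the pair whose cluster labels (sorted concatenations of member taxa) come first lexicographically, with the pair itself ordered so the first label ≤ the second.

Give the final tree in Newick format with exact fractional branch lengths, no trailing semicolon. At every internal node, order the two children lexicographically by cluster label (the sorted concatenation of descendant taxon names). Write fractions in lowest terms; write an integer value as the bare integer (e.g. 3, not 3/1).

step 1: merge (P,Y) at d=6, Q=-164; branch lengths P→6, Y→0; new cluster PY
  updated: d(K,PY)=49/2, d(M,PY)=19, d(N,PY)=45/2, d(PY,X)=10
step 2: merge (M,PY) at d=19, Q=-84; branch lengths M→23/3, PY→34/3; new cluster MPY
  updated: d(K,MPY)=41/4, d(MPY,N)=41/4, d(MPY,X)=5/2
step 3: merge (K,X) at d=3, Q=-131/4; branch lengths K→79/16, X→-31/16; new cluster KX
  updated: d(KX,MPY)=39/8, d(KX,N)=17/2
step 4: merge (KX,MPY) at d=39/8, Q=-189/8; branch lengths KX→25/16, MPY→53/16; new cluster KMPXY
  updated: d(KMPXY,N)=111/16
step 5: merge (KMPXY,N) at d=111/16; branch lengths KMPXY→111/32, N→111/32; new cluster KMNPXY
final tree: (((K:79/16,X:-31/16):25/16,(M:23/3,(P:6,Y:0):34/3):53/16):111/32,N:111/32)
total length: 637/16

(((K:79/16,X:-31/16):25/16,(M:23/3,(P:6,Y:0):34/3):53/16):111/32,N:111/32)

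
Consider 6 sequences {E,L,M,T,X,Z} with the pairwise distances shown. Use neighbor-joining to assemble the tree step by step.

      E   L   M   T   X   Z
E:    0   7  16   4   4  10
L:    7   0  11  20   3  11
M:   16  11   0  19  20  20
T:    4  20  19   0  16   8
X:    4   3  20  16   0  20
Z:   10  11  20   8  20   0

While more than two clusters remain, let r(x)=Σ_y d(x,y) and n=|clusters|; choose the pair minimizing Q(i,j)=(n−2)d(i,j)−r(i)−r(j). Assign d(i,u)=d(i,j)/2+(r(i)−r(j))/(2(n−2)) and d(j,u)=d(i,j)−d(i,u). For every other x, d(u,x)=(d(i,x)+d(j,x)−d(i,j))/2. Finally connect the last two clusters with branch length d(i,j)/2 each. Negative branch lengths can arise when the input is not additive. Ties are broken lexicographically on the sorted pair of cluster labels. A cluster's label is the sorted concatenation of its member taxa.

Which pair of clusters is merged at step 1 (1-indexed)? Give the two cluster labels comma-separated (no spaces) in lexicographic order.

T,Z

step 1: merge (T,Z) at d=8, Q=-104; branch lengths T→15/4, Z→17/4; new cluster TZ
  updated: d(E,TZ)=3, d(L,TZ)=23/2, d(M,TZ)=31/2, d(TZ,X)=14
step 2: merge (E,TZ) at d=3, Q=-65; branch lengths E→-5/6, TZ→23/6; new cluster ETZ
  updated: d(ETZ,L)=31/4, d(ETZ,M)=57/4, d(ETZ,X)=15/2
step 3: merge (ETZ,M) at d=57/4, Q=-185/4; branch lengths ETZ→51/16, M→177/16; new cluster EMTZ
  updated: d(EMTZ,L)=9/4, d(EMTZ,X)=53/8
step 4: merge (EMTZ,L) at d=9/4, Q=-95/8; branch lengths EMTZ→47/16, L→-11/16; new cluster ELMTZ
  updated: d(ELMTZ,X)=59/16
step 5: merge (ELMTZ,X) at d=59/16; branch lengths ELMTZ→59/32, X→59/32; new cluster ELMTXZ
final tree: ((((E:-5/6,(T:15/4,Z:17/4):23/6):51/16,M:177/16):47/16,L:-11/16):59/32,X:59/32)
total length: 499/16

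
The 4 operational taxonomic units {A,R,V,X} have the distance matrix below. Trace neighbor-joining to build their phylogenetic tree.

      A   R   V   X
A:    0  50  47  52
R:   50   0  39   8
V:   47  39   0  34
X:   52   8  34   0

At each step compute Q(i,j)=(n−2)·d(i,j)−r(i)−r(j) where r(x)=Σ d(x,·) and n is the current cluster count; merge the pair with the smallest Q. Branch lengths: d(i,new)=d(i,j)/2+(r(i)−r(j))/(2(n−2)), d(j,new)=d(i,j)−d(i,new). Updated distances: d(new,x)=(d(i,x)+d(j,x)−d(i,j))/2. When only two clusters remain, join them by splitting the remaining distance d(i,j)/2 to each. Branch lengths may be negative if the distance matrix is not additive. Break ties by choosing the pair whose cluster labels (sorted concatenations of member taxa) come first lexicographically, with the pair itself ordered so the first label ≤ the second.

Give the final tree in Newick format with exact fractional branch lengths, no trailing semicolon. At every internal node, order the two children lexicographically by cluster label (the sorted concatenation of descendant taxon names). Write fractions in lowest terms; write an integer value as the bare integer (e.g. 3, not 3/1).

step 1: merge (A,V) at d=47, Q=-175; branch lengths A→123/4, V→65/4; new cluster AV
  updated: d(AV,R)=21, d(AV,X)=39/2
step 2: merge (AV,R) at d=21, Q=-97/2; branch lengths AV→65/4, R→19/4; new cluster ARV
  updated: d(ARV,X)=13/4
step 3: merge (ARV,X) at d=13/4; branch lengths ARV→13/8, X→13/8; new cluster ARVX
final tree: (((A:123/4,V:65/4):65/4,R:19/4):13/8,X:13/8)
total length: 285/4

(((A:123/4,V:65/4):65/4,R:19/4):13/8,X:13/8)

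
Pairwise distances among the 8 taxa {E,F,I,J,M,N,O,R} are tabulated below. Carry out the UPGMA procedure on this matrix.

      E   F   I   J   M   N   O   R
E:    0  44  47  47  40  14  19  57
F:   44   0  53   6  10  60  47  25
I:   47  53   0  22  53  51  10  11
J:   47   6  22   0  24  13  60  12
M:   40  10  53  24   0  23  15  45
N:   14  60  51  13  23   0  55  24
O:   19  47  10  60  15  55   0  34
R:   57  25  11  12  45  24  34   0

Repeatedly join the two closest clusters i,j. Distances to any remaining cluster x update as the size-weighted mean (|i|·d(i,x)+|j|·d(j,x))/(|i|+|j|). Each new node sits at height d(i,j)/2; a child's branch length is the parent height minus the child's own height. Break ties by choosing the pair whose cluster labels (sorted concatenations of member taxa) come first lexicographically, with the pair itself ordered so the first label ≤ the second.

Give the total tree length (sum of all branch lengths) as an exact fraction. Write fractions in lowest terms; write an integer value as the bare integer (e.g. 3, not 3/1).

3355/36

1. join F+J (d=6) ⇒ FJ; edges |F|=3, |J|=3
  updated: d(E,FJ)=91/2, d(FJ,I)=75/2, d(FJ,M)=17, d(FJ,N)=73/2, d(FJ,O)=107/2, d(FJ,R)=37/2
2. join I+O (d=10) ⇒ IO; edges |I|=5, |O|=5
  updated: d(E,IO)=33, d(FJ,IO)=91/2, d(IO,M)=34, d(IO,N)=53, d(IO,R)=45/2
3. join E+N (d=14) ⇒ EN; edges |E|=7, |N|=7
  updated: d(EN,FJ)=41, d(EN,IO)=43, d(EN,M)=63/2, d(EN,R)=81/2
4. join FJ+M (d=17) ⇒ FJM; edges |FJ|=11/2, |M|=17/2
  updated: d(EN,FJM)=227/6, d(FJM,IO)=125/3, d(FJM,R)=82/3
5. join IO+R (d=45/2) ⇒ IOR; edges |IO|=25/4, |R|=45/4
  updated: d(EN,IOR)=253/6, d(FJM,IOR)=332/9
6. join FJM+IOR (d=332/9) ⇒ FIJMOR; edges |FJM|=179/18, |IOR|=259/36
  updated: d(EN,FIJMOR)=40
7. join EN+FIJMOR (d=40) ⇒ EFIJMNOR; edges |EN|=13, |FIJMOR|=14/9
final tree: ((E:7,N:7):13,(((F:3,J:3):11/2,M:17/2):179/18,((I:5,O:5):25/4,R:45/4):259/36):14/9)
total length: 3355/36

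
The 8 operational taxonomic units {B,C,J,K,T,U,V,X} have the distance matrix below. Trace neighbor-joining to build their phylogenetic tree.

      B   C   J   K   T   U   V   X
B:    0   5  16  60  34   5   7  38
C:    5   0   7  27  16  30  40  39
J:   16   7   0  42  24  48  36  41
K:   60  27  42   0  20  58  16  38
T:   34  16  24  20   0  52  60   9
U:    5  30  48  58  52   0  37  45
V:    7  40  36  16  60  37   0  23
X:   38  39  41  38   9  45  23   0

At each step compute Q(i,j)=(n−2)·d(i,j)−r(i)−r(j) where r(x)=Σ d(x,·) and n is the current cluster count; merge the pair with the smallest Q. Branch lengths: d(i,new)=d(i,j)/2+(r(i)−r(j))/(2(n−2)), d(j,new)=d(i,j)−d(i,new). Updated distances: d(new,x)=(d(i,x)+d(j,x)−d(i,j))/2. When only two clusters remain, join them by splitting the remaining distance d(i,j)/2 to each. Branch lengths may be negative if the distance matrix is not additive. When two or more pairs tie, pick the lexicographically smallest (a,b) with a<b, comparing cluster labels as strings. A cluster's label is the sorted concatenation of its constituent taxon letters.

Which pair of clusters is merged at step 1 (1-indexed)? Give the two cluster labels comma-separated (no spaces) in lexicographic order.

B,U

step 1: merge (B,U) at d=5, Q=-410; branch lengths B→-20/3, U→35/3; new cluster BU
  updated: d(BU,C)=15, d(BU,J)=59/2, d(BU,K)=113/2, d(BU,T)=81/2, d(BU,V)=39/2, d(BU,X)=39
step 2: merge (K,V) at d=16, Q=-314; branch lengths K→17/2, V→15/2; new cluster KV
  updated: d(BU,KV)=30, d(C,KV)=51/2, d(J,KV)=31, d(KV,T)=32, d(KV,X)=45/2
step 3: merge (T,X) at d=9, Q=-236; branch lengths T→7/8, X→65/8; new cluster TX
  updated: d(BU,TX)=141/4, d(C,TX)=23, d(J,TX)=28, d(KV,TX)=91/4
step 4: merge (KV,TX) at d=91/4, Q=-150; branch lengths KV→137/12, TX→34/3; new cluster KTVX
  updated: d(BU,KTVX)=85/4, d(C,KTVX)=103/8, d(J,KTVX)=145/8
step 5: merge (BU,KTVX) at d=85/4, Q=-151/2; branch lengths BU→14, KTVX→29/4; new cluster BKTUVX
  updated: d(BKTUVX,C)=53/16, d(BKTUVX,J)=211/16
step 6: merge (BKTUVX,C) at d=53/16, Q=-47/2; branch lengths BKTUVX→19/4, C→-23/16; new cluster BCKTUVX
  updated: d(BCKTUVX,J)=135/16
step 7: merge (BCKTUVX,J) at d=135/16; branch lengths BCKTUVX→135/32, J→135/32; new cluster BCJKTUVX
final tree: ((((B:-20/3,U:35/3):14,((K:17/2,V:15/2):137/12,(T:7/8,X:65/8):34/3):29/4):19/4,C:-23/16):135/32,J:135/32)
total length: 343/4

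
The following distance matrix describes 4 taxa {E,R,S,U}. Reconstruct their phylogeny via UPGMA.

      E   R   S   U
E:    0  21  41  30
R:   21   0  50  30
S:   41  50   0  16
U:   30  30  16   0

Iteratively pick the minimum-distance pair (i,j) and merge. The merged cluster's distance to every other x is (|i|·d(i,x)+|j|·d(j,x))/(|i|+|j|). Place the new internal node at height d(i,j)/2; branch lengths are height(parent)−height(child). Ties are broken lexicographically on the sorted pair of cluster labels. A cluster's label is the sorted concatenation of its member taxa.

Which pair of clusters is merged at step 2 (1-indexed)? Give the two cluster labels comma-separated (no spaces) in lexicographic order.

E,R

1. join S+U (d=16) ⇒ SU; edges |S|=8, |U|=8
  updated: d(E,SU)=71/2, d(R,SU)=40
2. join E+R (d=21) ⇒ ER; edges |E|=21/2, |R|=21/2
  updated: d(ER,SU)=151/4
3. join ER+SU (d=151/4) ⇒ ERSU; edges |ER|=67/8, |SU|=87/8
final tree: ((E:21/2,R:21/2):67/8,(S:8,U:8):87/8)
total length: 225/4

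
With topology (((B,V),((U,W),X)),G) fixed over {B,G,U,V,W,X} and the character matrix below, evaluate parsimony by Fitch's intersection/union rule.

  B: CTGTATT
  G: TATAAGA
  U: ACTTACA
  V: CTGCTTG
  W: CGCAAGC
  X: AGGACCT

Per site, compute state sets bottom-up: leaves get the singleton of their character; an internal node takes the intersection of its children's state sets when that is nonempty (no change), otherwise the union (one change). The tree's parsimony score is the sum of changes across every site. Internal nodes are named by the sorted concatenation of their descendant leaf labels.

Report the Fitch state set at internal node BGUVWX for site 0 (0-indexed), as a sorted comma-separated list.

site 0, node BV: B={C} ∩ V={C} → {C} (+0)
site 0, node UW: U={A} ∪ W={C} → {A,C} (+1)
site 0, node UWX: UW={A,C} ∩ X={A} → {A} (+0)
site 0, node BUVWX: BV={C} ∪ UWX={A} → {A,C} (+1)
site 0, node BGUVWX: BUVWX={A,C} ∪ G={T} → {A,C,T} (+1)
site 1, node BV: B={T} ∩ V={T} → {T} (+0)
site 1, node UW: U={C} ∪ W={G} → {C,G} (+1)
site 1, node UWX: UW={C,G} ∩ X={G} → {G} (+0)
site 1, node BUVWX: BV={T} ∪ UWX={G} → {G,T} (+1)
site 1, node BGUVWX: BUVWX={G,T} ∪ G={A} → {A,G,T} (+1)
site 2, node BV: B={G} ∩ V={G} → {G} (+0)
site 2, node UW: U={T} ∪ W={C} → {C,T} (+1)
site 2, node UWX: UW={C,T} ∪ X={G} → {C,G,T} (+1)
site 2, node BUVWX: BV={G} ∩ UWX={C,G,T} → {G} (+0)
site 2, node BGUVWX: BUVWX={G} ∪ G={T} → {G,T} (+1)
site 3, node BV: B={T} ∪ V={C} → {C,T} (+1)
site 3, node UW: U={T} ∪ W={A} → {A,T} (+1)
site 3, node UWX: UW={A,T} ∩ X={A} → {A} (+0)
site 3, node BUVWX: BV={C,T} ∪ UWX={A} → {A,C,T} (+1)
site 3, node BGUVWX: BUVWX={A,C,T} ∩ G={A} → {A} (+0)
site 4, node BV: B={A} ∪ V={T} → {A,T} (+1)
site 4, node UW: U={A} ∩ W={A} → {A} (+0)
site 4, node UWX: UW={A} ∪ X={C} → {A,C} (+1)
site 4, node BUVWX: BV={A,T} ∩ UWX={A,C} → {A} (+0)
site 4, node BGUVWX: BUVWX={A} ∩ G={A} → {A} (+0)
site 5, node BV: B={T} ∩ V={T} → {T} (+0)
site 5, node UW: U={C} ∪ W={G} → {C,G} (+1)
site 5, node UWX: UW={C,G} ∩ X={C} → {C} (+0)
site 5, node BUVWX: BV={T} ∪ UWX={C} → {C,T} (+1)
site 5, node BGUVWX: BUVWX={C,T} ∪ G={G} → {C,G,T} (+1)
site 6, node BV: B={T} ∪ V={G} → {G,T} (+1)
site 6, node UW: U={A} ∪ W={C} → {A,C} (+1)
site 6, node UWX: UW={A,C} ∪ X={T} → {A,C,T} (+1)
site 6, node BUVWX: BV={G,T} ∩ UWX={A,C,T} → {T} (+0)
site 6, node BGUVWX: BUVWX={T} ∪ G={A} → {A,T} (+1)
per-site changes: [3, 3, 3, 3, 2, 3, 4]; total = 21

A,C,T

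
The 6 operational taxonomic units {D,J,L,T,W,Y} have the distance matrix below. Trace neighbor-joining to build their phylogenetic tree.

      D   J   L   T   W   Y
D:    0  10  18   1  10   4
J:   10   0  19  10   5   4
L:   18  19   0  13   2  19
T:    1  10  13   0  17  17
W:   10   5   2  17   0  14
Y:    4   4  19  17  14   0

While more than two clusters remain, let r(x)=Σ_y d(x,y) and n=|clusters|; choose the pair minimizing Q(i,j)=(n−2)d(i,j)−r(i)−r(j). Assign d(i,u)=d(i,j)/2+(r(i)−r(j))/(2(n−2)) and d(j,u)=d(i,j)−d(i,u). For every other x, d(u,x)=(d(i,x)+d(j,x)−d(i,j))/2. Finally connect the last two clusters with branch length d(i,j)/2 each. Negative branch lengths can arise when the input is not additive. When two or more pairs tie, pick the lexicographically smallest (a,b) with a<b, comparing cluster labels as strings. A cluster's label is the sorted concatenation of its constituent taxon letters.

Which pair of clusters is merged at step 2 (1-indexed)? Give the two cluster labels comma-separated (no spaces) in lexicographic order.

1. join L+W (d=2, Q=-111) ⇒ LW; edges |L|=31/8, |W|=-15/8
  updated: d(D,LW)=13, d(J,LW)=11, d(LW,T)=14, d(LW,Y)=31/2
2. join D+T (d=1, Q=-67) ⇒ DT; edges |D|=-11/6, |T|=17/6
  updated: d(DT,J)=19/2, d(DT,LW)=13, d(DT,Y)=10
3. join DT+LW (d=13, Q=-46) ⇒ DLTW; edges |DT|=19/4, |LW|=33/4
  updated: d(DLTW,J)=15/4, d(DLTW,Y)=25/4
4. join DLTW+J (d=15/4, Q=-14) ⇒ DJLTW; edges |DLTW|=3, |J|=3/4
  updated: d(DJLTW,Y)=13/4
5. join DJLTW+Y (d=13/4) ⇒ DJLTWY; edges |DJLTW|=13/8, |Y|=13/8
final tree: ((((D:-11/6,T:17/6):19/4,(L:31/8,W:-15/8):33/4):3,J:3/4):13/8,Y:13/8)
total length: 23

D,T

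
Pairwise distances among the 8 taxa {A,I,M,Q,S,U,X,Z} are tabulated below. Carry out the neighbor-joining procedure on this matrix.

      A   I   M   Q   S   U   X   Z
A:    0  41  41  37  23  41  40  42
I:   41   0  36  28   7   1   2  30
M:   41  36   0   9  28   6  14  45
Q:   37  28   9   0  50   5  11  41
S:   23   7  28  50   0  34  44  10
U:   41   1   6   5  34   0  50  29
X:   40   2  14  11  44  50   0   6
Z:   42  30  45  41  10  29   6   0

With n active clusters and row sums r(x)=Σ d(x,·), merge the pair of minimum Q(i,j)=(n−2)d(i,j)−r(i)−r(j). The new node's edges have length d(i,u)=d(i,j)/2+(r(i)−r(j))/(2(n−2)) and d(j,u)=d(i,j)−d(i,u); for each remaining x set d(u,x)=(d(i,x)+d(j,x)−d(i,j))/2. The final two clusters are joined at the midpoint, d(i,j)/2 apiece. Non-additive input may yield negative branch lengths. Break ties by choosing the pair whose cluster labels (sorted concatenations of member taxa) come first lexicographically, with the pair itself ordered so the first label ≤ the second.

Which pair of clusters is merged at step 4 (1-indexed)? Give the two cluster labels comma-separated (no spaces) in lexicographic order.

1. join S+Z (d=10, Q=-339) ⇒ SZ; edges |S|=53/12, |Z|=67/12
  updated: d(A,SZ)=55/2, d(I,SZ)=27/2, d(M,SZ)=63/2, d(Q,SZ)=81/2, d(SZ,U)=53/2, d(SZ,X)=20
2. join A+SZ (d=55/2, Q=-499/2) ⇒ ASZ; edges |A|=411/20, |SZ|=139/20
  updated: d(ASZ,I)=27/2, d(ASZ,M)=45/2, d(ASZ,Q)=25, d(ASZ,U)=20, d(ASZ,X)=65/4
3. join I+X (d=2, Q=-663/4) ⇒ IX; edges |I|=-19/32, |X|=83/32
  updated: d(ASZ,IX)=111/8, d(IX,M)=24, d(IX,Q)=37/2, d(IX,U)=49/2
4. join ASZ+IX (d=111/8, Q=-965/8) ⇒ AISXZ; edges |ASZ|=337/48, |IX|=329/48
  updated: d(AISXZ,M)=261/16, d(AISXZ,Q)=237/16, d(AISXZ,U)=245/16
5. join AISXZ+Q (d=237/16, Q=-365/8) ⇒ AIQSXZ; edges |AISXZ|=189/16, |Q|=3
  updated: d(AIQSXZ,M)=21/4, d(AIQSXZ,U)=11/4
6. join AIQSXZ+M (d=21/4, Q=-14) ⇒ AIMQSXZ; edges |AIQSXZ|=1, |M|=17/4
  updated: d(AIMQSXZ,U)=7/4
7. join AIMQSXZ+U (d=7/4) ⇒ AIMQSUXZ; edges |AIMQSXZ|=7/8, |U|=7/8
final tree: (((((A:411/20,(S:53/12,Z:67/12):139/20):337/48,(I:-19/32,X:83/32):329/48):189/16,Q:3):1,M:17/4):7/8,U:7/8)
total length: 1203/16

ASZ,IX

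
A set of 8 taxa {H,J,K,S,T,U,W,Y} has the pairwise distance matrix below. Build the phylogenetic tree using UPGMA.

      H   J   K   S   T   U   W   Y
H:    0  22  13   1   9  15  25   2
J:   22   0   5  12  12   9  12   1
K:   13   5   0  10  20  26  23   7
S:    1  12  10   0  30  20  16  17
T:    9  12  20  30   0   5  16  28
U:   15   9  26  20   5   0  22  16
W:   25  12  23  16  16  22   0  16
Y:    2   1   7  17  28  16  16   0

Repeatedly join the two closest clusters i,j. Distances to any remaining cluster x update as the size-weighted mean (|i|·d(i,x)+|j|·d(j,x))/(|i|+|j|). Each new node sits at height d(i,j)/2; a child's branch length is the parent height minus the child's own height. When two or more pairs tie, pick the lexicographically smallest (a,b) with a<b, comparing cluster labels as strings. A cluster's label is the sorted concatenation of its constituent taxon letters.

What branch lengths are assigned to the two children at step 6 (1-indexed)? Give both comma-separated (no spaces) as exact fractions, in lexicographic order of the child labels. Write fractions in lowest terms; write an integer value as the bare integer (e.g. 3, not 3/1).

step 1: merge (H,S) at d=1; branch lengths H→1/2, S→1/2; new cluster HS
  updated: d(HS,J)=17, d(HS,K)=23/2, d(HS,T)=39/2, d(HS,U)=35/2, d(HS,W)=41/2, d(HS,Y)=19/2
step 2: merge (J,Y) at d=1; branch lengths J→1/2, Y→1/2; new cluster JY
  updated: d(HS,JY)=53/4, d(JY,K)=6, d(JY,T)=20, d(JY,U)=25/2, d(JY,W)=14
step 3: merge (T,U) at d=5; branch lengths T→5/2, U→5/2; new cluster TU
  updated: d(HS,TU)=37/2, d(JY,TU)=65/4, d(K,TU)=23, d(TU,W)=19
step 4: merge (JY,K) at d=6; branch lengths JY→5/2, K→3; new cluster JKY
  updated: d(HS,JKY)=38/3, d(JKY,TU)=37/2, d(JKY,W)=17
step 5: merge (HS,JKY) at d=38/3; branch lengths HS→35/6, JKY→10/3; new cluster HJKSY
  updated: d(HJKSY,TU)=37/2, d(HJKSY,W)=92/5
step 6: merge (HJKSY,W) at d=92/5; branch lengths HJKSY→43/15, W→46/5; new cluster HJKSWY
  updated: d(HJKSWY,TU)=223/12
step 7: merge (HJKSWY,TU) at d=223/12; branch lengths HJKSWY→11/120, TU→163/24; new cluster HJKSTUWY
final tree: ((((H:1/2,S:1/2):35/6,((J:1/2,Y:1/2):5/2,K:3):10/3):43/15,W:46/5):11/120,(T:5/2,U:5/2):163/24)
total length: 2437/60

43/15,46/5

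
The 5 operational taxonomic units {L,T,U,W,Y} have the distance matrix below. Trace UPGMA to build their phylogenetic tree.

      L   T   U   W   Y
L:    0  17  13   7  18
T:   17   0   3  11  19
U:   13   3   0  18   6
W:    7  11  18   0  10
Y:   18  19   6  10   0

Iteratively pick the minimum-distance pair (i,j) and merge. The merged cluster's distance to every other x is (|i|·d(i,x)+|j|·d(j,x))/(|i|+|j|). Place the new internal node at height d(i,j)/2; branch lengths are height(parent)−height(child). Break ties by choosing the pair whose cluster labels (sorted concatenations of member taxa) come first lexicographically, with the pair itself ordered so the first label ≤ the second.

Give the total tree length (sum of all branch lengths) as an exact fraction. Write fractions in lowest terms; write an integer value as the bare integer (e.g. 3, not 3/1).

103/4

iteration 1: select T,U (d=3); attach at lengths (3/2, 3/2); label the merged cluster TU
  updated: d(L,TU)=15, d(TU,W)=29/2, d(TU,Y)=25/2
iteration 2: select L,W (d=7); attach at lengths (7/2, 7/2); label the merged cluster LW
  updated: d(LW,TU)=59/4, d(LW,Y)=14
iteration 3: select TU,Y (d=25/2); attach at lengths (19/4, 25/4); label the merged cluster TUY
  updated: d(LW,TUY)=29/2
iteration 4: select LW,TUY (d=29/2); attach at lengths (15/4, 1); label the merged cluster LTUWY
final tree: ((L:7/2,W:7/2):15/4,((T:3/2,U:3/2):19/4,Y:25/4):1)
total length: 103/4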